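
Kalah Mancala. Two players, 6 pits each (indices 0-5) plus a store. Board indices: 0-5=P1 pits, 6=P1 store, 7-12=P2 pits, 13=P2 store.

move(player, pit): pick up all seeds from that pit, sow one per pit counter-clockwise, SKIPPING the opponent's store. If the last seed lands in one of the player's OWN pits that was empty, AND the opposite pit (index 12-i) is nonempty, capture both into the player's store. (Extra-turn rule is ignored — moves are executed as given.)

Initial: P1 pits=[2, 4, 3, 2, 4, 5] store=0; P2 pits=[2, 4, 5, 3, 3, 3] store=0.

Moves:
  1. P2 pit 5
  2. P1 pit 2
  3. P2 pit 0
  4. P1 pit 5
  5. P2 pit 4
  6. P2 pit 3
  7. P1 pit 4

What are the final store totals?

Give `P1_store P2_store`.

Move 1: P2 pit5 -> P1=[3,5,3,2,4,5](0) P2=[2,4,5,3,3,0](1)
Move 2: P1 pit2 -> P1=[3,5,0,3,5,6](0) P2=[2,4,5,3,3,0](1)
Move 3: P2 pit0 -> P1=[3,5,0,3,5,6](0) P2=[0,5,6,3,3,0](1)
Move 4: P1 pit5 -> P1=[3,5,0,3,5,0](1) P2=[1,6,7,4,4,0](1)
Move 5: P2 pit4 -> P1=[4,6,0,3,5,0](1) P2=[1,6,7,4,0,1](2)
Move 6: P2 pit3 -> P1=[5,6,0,3,5,0](1) P2=[1,6,7,0,1,2](3)
Move 7: P1 pit4 -> P1=[5,6,0,3,0,1](2) P2=[2,7,8,0,1,2](3)

Answer: 2 3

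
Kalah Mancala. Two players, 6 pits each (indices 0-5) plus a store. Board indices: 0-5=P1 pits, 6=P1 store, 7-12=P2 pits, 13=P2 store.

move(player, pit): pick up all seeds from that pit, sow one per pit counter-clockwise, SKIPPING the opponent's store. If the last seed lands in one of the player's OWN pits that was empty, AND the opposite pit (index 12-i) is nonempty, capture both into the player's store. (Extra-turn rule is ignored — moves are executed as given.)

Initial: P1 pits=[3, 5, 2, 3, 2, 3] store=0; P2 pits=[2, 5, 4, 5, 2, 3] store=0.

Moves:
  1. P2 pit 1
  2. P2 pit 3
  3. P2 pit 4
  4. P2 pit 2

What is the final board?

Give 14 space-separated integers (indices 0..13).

Answer: 6 7 3 3 2 3 0 2 0 0 1 1 7 4

Derivation:
Move 1: P2 pit1 -> P1=[3,5,2,3,2,3](0) P2=[2,0,5,6,3,4](1)
Move 2: P2 pit3 -> P1=[4,6,3,3,2,3](0) P2=[2,0,5,0,4,5](2)
Move 3: P2 pit4 -> P1=[5,7,3,3,2,3](0) P2=[2,0,5,0,0,6](3)
Move 4: P2 pit2 -> P1=[6,7,3,3,2,3](0) P2=[2,0,0,1,1,7](4)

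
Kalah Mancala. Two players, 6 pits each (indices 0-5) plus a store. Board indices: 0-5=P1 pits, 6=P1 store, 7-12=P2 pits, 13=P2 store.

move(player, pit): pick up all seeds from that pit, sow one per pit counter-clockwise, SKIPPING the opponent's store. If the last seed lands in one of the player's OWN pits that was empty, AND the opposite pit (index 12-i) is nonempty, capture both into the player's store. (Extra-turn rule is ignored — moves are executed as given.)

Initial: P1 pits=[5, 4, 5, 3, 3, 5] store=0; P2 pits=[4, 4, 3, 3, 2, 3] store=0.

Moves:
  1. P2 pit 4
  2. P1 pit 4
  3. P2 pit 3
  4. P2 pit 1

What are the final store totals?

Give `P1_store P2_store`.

Move 1: P2 pit4 -> P1=[5,4,5,3,3,5](0) P2=[4,4,3,3,0,4](1)
Move 2: P1 pit4 -> P1=[5,4,5,3,0,6](1) P2=[5,4,3,3,0,4](1)
Move 3: P2 pit3 -> P1=[5,4,5,3,0,6](1) P2=[5,4,3,0,1,5](2)
Move 4: P2 pit1 -> P1=[5,4,5,3,0,6](1) P2=[5,0,4,1,2,6](2)

Answer: 1 2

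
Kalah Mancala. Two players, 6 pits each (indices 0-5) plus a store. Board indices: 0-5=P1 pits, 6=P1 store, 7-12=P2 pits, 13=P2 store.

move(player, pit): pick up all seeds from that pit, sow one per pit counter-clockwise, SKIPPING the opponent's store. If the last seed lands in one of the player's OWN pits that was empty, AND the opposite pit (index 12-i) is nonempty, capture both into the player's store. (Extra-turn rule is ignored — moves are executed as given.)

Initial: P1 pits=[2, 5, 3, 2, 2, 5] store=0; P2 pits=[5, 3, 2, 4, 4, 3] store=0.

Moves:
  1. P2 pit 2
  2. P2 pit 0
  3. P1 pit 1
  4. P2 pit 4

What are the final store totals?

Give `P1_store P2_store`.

Move 1: P2 pit2 -> P1=[2,5,3,2,2,5](0) P2=[5,3,0,5,5,3](0)
Move 2: P2 pit0 -> P1=[2,5,3,2,2,5](0) P2=[0,4,1,6,6,4](0)
Move 3: P1 pit1 -> P1=[2,0,4,3,3,6](1) P2=[0,4,1,6,6,4](0)
Move 4: P2 pit4 -> P1=[3,1,5,4,3,6](1) P2=[0,4,1,6,0,5](1)

Answer: 1 1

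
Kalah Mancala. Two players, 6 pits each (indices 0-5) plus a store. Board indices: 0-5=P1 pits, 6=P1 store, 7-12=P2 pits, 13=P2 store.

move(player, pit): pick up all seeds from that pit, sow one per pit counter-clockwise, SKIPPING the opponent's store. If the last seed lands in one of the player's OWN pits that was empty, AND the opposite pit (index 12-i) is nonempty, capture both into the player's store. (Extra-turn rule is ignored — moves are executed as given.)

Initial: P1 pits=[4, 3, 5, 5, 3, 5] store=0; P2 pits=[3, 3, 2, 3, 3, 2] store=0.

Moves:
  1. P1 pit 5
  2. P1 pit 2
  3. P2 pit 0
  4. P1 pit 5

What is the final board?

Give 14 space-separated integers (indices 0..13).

Move 1: P1 pit5 -> P1=[4,3,5,5,3,0](1) P2=[4,4,3,4,3,2](0)
Move 2: P1 pit2 -> P1=[4,3,0,6,4,1](2) P2=[5,4,3,4,3,2](0)
Move 3: P2 pit0 -> P1=[4,3,0,6,4,1](2) P2=[0,5,4,5,4,3](0)
Move 4: P1 pit5 -> P1=[4,3,0,6,4,0](3) P2=[0,5,4,5,4,3](0)

Answer: 4 3 0 6 4 0 3 0 5 4 5 4 3 0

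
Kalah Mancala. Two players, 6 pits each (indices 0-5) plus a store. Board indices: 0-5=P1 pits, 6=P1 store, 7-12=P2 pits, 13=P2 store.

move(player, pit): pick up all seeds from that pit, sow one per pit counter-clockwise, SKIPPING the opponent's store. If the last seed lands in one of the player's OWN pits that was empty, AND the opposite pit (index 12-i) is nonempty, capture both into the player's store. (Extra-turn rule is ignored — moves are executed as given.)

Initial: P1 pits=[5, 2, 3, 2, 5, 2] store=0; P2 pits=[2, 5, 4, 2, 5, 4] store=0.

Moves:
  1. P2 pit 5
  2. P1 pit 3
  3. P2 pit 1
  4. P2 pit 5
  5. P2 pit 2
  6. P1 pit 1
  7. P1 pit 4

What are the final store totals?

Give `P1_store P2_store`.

Move 1: P2 pit5 -> P1=[6,3,4,2,5,2](0) P2=[2,5,4,2,5,0](1)
Move 2: P1 pit3 -> P1=[6,3,4,0,6,3](0) P2=[2,5,4,2,5,0](1)
Move 3: P2 pit1 -> P1=[6,3,4,0,6,3](0) P2=[2,0,5,3,6,1](2)
Move 4: P2 pit5 -> P1=[6,3,4,0,6,3](0) P2=[2,0,5,3,6,0](3)
Move 5: P2 pit2 -> P1=[7,3,4,0,6,3](0) P2=[2,0,0,4,7,1](4)
Move 6: P1 pit1 -> P1=[7,0,5,1,7,3](0) P2=[2,0,0,4,7,1](4)
Move 7: P1 pit4 -> P1=[7,0,5,1,0,4](1) P2=[3,1,1,5,8,1](4)

Answer: 1 4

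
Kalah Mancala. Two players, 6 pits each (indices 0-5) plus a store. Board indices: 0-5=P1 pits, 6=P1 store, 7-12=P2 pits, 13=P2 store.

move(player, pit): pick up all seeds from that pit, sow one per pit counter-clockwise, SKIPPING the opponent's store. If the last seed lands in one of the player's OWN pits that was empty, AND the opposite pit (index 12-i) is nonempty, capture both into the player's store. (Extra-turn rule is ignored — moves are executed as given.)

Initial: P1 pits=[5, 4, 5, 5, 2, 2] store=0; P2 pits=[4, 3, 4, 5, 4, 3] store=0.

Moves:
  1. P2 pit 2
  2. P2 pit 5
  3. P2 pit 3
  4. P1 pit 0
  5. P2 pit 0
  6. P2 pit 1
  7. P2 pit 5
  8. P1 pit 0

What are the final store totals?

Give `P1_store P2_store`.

Move 1: P2 pit2 -> P1=[5,4,5,5,2,2](0) P2=[4,3,0,6,5,4](1)
Move 2: P2 pit5 -> P1=[6,5,6,5,2,2](0) P2=[4,3,0,6,5,0](2)
Move 3: P2 pit3 -> P1=[7,6,7,5,2,2](0) P2=[4,3,0,0,6,1](3)
Move 4: P1 pit0 -> P1=[0,7,8,6,3,3](1) P2=[5,3,0,0,6,1](3)
Move 5: P2 pit0 -> P1=[0,7,8,6,3,3](1) P2=[0,4,1,1,7,2](3)
Move 6: P2 pit1 -> P1=[0,7,8,6,3,3](1) P2=[0,0,2,2,8,3](3)
Move 7: P2 pit5 -> P1=[1,8,8,6,3,3](1) P2=[0,0,2,2,8,0](4)
Move 8: P1 pit0 -> P1=[0,9,8,6,3,3](1) P2=[0,0,2,2,8,0](4)

Answer: 1 4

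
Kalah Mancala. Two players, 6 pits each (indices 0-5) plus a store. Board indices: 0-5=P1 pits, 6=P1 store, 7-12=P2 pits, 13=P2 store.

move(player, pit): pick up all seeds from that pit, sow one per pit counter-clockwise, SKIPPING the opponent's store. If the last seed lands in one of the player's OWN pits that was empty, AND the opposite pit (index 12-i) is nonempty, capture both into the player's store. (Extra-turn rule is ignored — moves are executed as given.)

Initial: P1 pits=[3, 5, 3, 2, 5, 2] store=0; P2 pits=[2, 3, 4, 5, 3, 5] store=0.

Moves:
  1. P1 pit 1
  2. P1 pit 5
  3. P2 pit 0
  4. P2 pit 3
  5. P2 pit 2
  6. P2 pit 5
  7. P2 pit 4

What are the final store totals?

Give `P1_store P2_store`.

Move 1: P1 pit1 -> P1=[3,0,4,3,6,3](1) P2=[2,3,4,5,3,5](0)
Move 2: P1 pit5 -> P1=[3,0,4,3,6,0](2) P2=[3,4,4,5,3,5](0)
Move 3: P2 pit0 -> P1=[3,0,4,3,6,0](2) P2=[0,5,5,6,3,5](0)
Move 4: P2 pit3 -> P1=[4,1,5,3,6,0](2) P2=[0,5,5,0,4,6](1)
Move 5: P2 pit2 -> P1=[5,1,5,3,6,0](2) P2=[0,5,0,1,5,7](2)
Move 6: P2 pit5 -> P1=[6,2,6,4,7,1](2) P2=[0,5,0,1,5,0](3)
Move 7: P2 pit4 -> P1=[7,3,7,4,7,1](2) P2=[0,5,0,1,0,1](4)

Answer: 2 4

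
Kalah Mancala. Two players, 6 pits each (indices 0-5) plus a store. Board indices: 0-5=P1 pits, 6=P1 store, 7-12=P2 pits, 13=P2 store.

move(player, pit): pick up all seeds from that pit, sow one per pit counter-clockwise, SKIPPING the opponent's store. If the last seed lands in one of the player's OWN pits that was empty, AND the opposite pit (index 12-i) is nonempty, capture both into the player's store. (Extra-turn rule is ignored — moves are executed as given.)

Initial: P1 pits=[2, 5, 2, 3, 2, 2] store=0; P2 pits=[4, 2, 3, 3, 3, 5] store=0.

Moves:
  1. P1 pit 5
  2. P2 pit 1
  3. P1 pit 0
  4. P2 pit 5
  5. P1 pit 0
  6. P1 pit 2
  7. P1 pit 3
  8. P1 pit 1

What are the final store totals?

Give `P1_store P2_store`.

Move 1: P1 pit5 -> P1=[2,5,2,3,2,0](1) P2=[5,2,3,3,3,5](0)
Move 2: P2 pit1 -> P1=[2,5,2,3,2,0](1) P2=[5,0,4,4,3,5](0)
Move 3: P1 pit0 -> P1=[0,6,3,3,2,0](1) P2=[5,0,4,4,3,5](0)
Move 4: P2 pit5 -> P1=[1,7,4,4,2,0](1) P2=[5,0,4,4,3,0](1)
Move 5: P1 pit0 -> P1=[0,8,4,4,2,0](1) P2=[5,0,4,4,3,0](1)
Move 6: P1 pit2 -> P1=[0,8,0,5,3,1](2) P2=[5,0,4,4,3,0](1)
Move 7: P1 pit3 -> P1=[0,8,0,0,4,2](3) P2=[6,1,4,4,3,0](1)
Move 8: P1 pit1 -> P1=[0,0,1,1,5,3](4) P2=[7,2,5,4,3,0](1)

Answer: 4 1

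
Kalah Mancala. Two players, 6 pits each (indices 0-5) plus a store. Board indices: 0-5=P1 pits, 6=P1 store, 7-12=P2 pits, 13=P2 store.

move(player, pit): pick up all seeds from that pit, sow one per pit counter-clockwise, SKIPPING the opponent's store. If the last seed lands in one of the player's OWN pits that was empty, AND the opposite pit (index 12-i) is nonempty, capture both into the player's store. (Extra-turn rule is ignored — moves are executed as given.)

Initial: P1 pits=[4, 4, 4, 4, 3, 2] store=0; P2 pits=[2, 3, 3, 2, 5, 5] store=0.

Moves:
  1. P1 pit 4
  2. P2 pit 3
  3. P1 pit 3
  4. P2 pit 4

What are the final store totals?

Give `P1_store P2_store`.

Move 1: P1 pit4 -> P1=[4,4,4,4,0,3](1) P2=[3,3,3,2,5,5](0)
Move 2: P2 pit3 -> P1=[4,4,4,4,0,3](1) P2=[3,3,3,0,6,6](0)
Move 3: P1 pit3 -> P1=[4,4,4,0,1,4](2) P2=[4,3,3,0,6,6](0)
Move 4: P2 pit4 -> P1=[5,5,5,1,1,4](2) P2=[4,3,3,0,0,7](1)

Answer: 2 1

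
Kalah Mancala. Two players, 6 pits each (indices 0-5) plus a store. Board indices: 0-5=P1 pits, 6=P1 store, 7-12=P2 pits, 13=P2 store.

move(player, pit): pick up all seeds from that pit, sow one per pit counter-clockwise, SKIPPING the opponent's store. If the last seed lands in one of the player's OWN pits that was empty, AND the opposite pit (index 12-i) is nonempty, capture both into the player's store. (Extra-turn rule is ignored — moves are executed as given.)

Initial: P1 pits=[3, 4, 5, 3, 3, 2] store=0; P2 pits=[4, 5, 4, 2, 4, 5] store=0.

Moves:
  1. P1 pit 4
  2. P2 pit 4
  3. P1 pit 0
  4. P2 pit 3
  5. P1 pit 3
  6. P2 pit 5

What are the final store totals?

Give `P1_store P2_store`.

Answer: 8 2

Derivation:
Move 1: P1 pit4 -> P1=[3,4,5,3,0,3](1) P2=[5,5,4,2,4,5](0)
Move 2: P2 pit4 -> P1=[4,5,5,3,0,3](1) P2=[5,5,4,2,0,6](1)
Move 3: P1 pit0 -> P1=[0,6,6,4,0,3](7) P2=[5,0,4,2,0,6](1)
Move 4: P2 pit3 -> P1=[0,6,6,4,0,3](7) P2=[5,0,4,0,1,7](1)
Move 5: P1 pit3 -> P1=[0,6,6,0,1,4](8) P2=[6,0,4,0,1,7](1)
Move 6: P2 pit5 -> P1=[1,7,7,1,2,5](8) P2=[6,0,4,0,1,0](2)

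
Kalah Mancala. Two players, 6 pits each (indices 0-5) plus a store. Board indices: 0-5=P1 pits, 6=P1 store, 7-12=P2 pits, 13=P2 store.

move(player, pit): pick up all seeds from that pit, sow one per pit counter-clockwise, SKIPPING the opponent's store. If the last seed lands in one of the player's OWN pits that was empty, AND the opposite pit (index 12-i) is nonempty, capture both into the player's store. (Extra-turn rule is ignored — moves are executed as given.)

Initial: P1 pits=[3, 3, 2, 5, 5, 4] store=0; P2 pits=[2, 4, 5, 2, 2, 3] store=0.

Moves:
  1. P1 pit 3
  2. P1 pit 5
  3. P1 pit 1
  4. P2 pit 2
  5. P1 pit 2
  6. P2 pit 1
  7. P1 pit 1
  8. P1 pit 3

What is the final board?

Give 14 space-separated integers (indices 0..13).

Move 1: P1 pit3 -> P1=[3,3,2,0,6,5](1) P2=[3,5,5,2,2,3](0)
Move 2: P1 pit5 -> P1=[3,3,2,0,6,0](2) P2=[4,6,6,3,2,3](0)
Move 3: P1 pit1 -> P1=[3,0,3,1,7,0](2) P2=[4,6,6,3,2,3](0)
Move 4: P2 pit2 -> P1=[4,1,3,1,7,0](2) P2=[4,6,0,4,3,4](1)
Move 5: P1 pit2 -> P1=[4,1,0,2,8,0](7) P2=[0,6,0,4,3,4](1)
Move 6: P2 pit1 -> P1=[5,1,0,2,8,0](7) P2=[0,0,1,5,4,5](2)
Move 7: P1 pit1 -> P1=[5,0,0,2,8,0](13) P2=[0,0,1,0,4,5](2)
Move 8: P1 pit3 -> P1=[5,0,0,0,9,1](13) P2=[0,0,1,0,4,5](2)

Answer: 5 0 0 0 9 1 13 0 0 1 0 4 5 2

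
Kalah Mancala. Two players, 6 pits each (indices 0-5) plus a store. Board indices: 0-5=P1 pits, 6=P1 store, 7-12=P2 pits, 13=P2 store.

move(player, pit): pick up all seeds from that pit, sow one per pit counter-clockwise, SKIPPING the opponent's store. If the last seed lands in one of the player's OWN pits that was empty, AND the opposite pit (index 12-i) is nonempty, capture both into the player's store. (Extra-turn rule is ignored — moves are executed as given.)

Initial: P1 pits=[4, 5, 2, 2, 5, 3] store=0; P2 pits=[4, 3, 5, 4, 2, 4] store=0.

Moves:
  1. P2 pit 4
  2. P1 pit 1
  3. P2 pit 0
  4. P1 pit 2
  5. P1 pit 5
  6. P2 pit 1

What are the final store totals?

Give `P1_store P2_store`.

Answer: 2 2

Derivation:
Move 1: P2 pit4 -> P1=[4,5,2,2,5,3](0) P2=[4,3,5,4,0,5](1)
Move 2: P1 pit1 -> P1=[4,0,3,3,6,4](1) P2=[4,3,5,4,0,5](1)
Move 3: P2 pit0 -> P1=[4,0,3,3,6,4](1) P2=[0,4,6,5,1,5](1)
Move 4: P1 pit2 -> P1=[4,0,0,4,7,5](1) P2=[0,4,6,5,1,5](1)
Move 5: P1 pit5 -> P1=[4,0,0,4,7,0](2) P2=[1,5,7,6,1,5](1)
Move 6: P2 pit1 -> P1=[4,0,0,4,7,0](2) P2=[1,0,8,7,2,6](2)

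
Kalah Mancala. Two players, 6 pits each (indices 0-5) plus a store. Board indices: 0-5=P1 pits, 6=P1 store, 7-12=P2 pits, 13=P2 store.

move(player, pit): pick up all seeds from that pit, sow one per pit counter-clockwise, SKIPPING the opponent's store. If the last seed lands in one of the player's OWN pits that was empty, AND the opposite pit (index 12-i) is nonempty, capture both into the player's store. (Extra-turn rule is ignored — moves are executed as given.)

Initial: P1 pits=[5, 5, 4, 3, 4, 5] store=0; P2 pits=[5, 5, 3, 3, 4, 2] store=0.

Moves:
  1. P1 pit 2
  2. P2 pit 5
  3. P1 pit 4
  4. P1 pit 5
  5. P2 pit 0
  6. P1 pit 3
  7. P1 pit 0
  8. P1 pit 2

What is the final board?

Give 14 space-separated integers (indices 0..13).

Move 1: P1 pit2 -> P1=[5,5,0,4,5,6](1) P2=[5,5,3,3,4,2](0)
Move 2: P2 pit5 -> P1=[6,5,0,4,5,6](1) P2=[5,5,3,3,4,0](1)
Move 3: P1 pit4 -> P1=[6,5,0,4,0,7](2) P2=[6,6,4,3,4,0](1)
Move 4: P1 pit5 -> P1=[6,5,0,4,0,0](3) P2=[7,7,5,4,5,1](1)
Move 5: P2 pit0 -> P1=[7,5,0,4,0,0](3) P2=[0,8,6,5,6,2](2)
Move 6: P1 pit3 -> P1=[7,5,0,0,1,1](4) P2=[1,8,6,5,6,2](2)
Move 7: P1 pit0 -> P1=[0,6,1,1,2,2](5) P2=[2,8,6,5,6,2](2)
Move 8: P1 pit2 -> P1=[0,6,0,2,2,2](5) P2=[2,8,6,5,6,2](2)

Answer: 0 6 0 2 2 2 5 2 8 6 5 6 2 2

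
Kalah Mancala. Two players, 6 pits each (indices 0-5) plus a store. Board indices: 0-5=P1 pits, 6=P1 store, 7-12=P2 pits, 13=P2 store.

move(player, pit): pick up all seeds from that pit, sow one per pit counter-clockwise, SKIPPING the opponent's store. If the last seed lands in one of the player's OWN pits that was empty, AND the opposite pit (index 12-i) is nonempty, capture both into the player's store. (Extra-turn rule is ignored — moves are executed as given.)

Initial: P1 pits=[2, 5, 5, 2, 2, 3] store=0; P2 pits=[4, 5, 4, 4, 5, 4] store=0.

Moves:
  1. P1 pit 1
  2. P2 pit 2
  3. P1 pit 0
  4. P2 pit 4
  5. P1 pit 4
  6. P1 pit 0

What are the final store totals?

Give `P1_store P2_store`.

Move 1: P1 pit1 -> P1=[2,0,6,3,3,4](1) P2=[4,5,4,4,5,4](0)
Move 2: P2 pit2 -> P1=[2,0,6,3,3,4](1) P2=[4,5,0,5,6,5](1)
Move 3: P1 pit0 -> P1=[0,1,7,3,3,4](1) P2=[4,5,0,5,6,5](1)
Move 4: P2 pit4 -> P1=[1,2,8,4,3,4](1) P2=[4,5,0,5,0,6](2)
Move 5: P1 pit4 -> P1=[1,2,8,4,0,5](2) P2=[5,5,0,5,0,6](2)
Move 6: P1 pit0 -> P1=[0,3,8,4,0,5](2) P2=[5,5,0,5,0,6](2)

Answer: 2 2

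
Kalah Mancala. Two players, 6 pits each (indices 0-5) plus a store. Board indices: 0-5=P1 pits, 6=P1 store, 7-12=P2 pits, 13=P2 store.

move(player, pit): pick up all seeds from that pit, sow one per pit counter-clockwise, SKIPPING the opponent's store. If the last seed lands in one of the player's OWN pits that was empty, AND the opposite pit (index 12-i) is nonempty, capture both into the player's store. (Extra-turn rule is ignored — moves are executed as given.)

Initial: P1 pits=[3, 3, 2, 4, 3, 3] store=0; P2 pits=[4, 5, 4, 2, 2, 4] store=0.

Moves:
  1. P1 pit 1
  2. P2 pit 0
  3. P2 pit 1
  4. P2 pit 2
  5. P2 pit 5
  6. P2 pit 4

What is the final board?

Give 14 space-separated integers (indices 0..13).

Move 1: P1 pit1 -> P1=[3,0,3,5,4,3](0) P2=[4,5,4,2,2,4](0)
Move 2: P2 pit0 -> P1=[3,0,3,5,4,3](0) P2=[0,6,5,3,3,4](0)
Move 3: P2 pit1 -> P1=[4,0,3,5,4,3](0) P2=[0,0,6,4,4,5](1)
Move 4: P2 pit2 -> P1=[5,1,3,5,4,3](0) P2=[0,0,0,5,5,6](2)
Move 5: P2 pit5 -> P1=[6,2,4,6,5,3](0) P2=[0,0,0,5,5,0](3)
Move 6: P2 pit4 -> P1=[7,3,5,6,5,3](0) P2=[0,0,0,5,0,1](4)

Answer: 7 3 5 6 5 3 0 0 0 0 5 0 1 4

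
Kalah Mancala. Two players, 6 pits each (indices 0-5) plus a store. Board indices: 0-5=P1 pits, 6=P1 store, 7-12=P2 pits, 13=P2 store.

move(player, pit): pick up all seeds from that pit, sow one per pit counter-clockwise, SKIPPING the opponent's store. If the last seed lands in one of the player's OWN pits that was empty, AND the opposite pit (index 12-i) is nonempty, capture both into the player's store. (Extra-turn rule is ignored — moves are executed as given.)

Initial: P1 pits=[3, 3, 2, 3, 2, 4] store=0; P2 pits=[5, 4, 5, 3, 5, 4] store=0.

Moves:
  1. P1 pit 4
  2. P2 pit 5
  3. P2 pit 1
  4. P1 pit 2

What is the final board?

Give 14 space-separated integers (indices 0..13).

Answer: 0 4 0 4 1 6 1 5 0 6 4 6 0 6

Derivation:
Move 1: P1 pit4 -> P1=[3,3,2,3,0,5](1) P2=[5,4,5,3,5,4](0)
Move 2: P2 pit5 -> P1=[4,4,3,3,0,5](1) P2=[5,4,5,3,5,0](1)
Move 3: P2 pit1 -> P1=[0,4,3,3,0,5](1) P2=[5,0,6,4,6,0](6)
Move 4: P1 pit2 -> P1=[0,4,0,4,1,6](1) P2=[5,0,6,4,6,0](6)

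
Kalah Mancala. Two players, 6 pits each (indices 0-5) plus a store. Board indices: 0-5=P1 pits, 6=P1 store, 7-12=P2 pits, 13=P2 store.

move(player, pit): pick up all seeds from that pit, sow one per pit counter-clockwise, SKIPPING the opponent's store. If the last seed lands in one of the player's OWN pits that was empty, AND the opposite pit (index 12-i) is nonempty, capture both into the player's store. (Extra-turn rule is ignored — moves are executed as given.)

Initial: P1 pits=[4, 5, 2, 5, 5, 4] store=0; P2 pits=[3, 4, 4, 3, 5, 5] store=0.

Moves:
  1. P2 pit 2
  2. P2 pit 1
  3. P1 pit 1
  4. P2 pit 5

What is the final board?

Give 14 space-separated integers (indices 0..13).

Answer: 5 1 4 7 7 6 1 3 0 1 5 7 0 2

Derivation:
Move 1: P2 pit2 -> P1=[4,5,2,5,5,4](0) P2=[3,4,0,4,6,6](1)
Move 2: P2 pit1 -> P1=[4,5,2,5,5,4](0) P2=[3,0,1,5,7,7](1)
Move 3: P1 pit1 -> P1=[4,0,3,6,6,5](1) P2=[3,0,1,5,7,7](1)
Move 4: P2 pit5 -> P1=[5,1,4,7,7,6](1) P2=[3,0,1,5,7,0](2)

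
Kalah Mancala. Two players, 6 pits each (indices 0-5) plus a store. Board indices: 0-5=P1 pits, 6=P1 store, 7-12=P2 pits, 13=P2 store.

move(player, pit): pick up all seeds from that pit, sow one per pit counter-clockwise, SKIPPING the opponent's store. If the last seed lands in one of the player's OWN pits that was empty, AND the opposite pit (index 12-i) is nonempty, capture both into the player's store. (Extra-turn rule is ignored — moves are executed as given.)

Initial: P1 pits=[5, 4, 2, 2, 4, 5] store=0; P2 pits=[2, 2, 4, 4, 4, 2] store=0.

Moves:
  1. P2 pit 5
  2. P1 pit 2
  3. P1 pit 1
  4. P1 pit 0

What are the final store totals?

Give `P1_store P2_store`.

Move 1: P2 pit5 -> P1=[6,4,2,2,4,5](0) P2=[2,2,4,4,4,0](1)
Move 2: P1 pit2 -> P1=[6,4,0,3,5,5](0) P2=[2,2,4,4,4,0](1)
Move 3: P1 pit1 -> P1=[6,0,1,4,6,6](0) P2=[2,2,4,4,4,0](1)
Move 4: P1 pit0 -> P1=[0,1,2,5,7,7](1) P2=[2,2,4,4,4,0](1)

Answer: 1 1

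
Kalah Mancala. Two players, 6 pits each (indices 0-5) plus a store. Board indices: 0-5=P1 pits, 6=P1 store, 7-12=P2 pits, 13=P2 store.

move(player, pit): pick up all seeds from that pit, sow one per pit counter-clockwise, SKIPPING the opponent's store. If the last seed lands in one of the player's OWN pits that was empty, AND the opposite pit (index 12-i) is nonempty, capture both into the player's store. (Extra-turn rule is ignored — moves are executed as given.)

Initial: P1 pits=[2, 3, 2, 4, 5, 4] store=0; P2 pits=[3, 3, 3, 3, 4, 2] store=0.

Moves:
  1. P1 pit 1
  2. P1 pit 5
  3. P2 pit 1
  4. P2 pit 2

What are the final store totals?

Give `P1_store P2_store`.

Answer: 1 1

Derivation:
Move 1: P1 pit1 -> P1=[2,0,3,5,6,4](0) P2=[3,3,3,3,4,2](0)
Move 2: P1 pit5 -> P1=[2,0,3,5,6,0](1) P2=[4,4,4,3,4,2](0)
Move 3: P2 pit1 -> P1=[2,0,3,5,6,0](1) P2=[4,0,5,4,5,3](0)
Move 4: P2 pit2 -> P1=[3,0,3,5,6,0](1) P2=[4,0,0,5,6,4](1)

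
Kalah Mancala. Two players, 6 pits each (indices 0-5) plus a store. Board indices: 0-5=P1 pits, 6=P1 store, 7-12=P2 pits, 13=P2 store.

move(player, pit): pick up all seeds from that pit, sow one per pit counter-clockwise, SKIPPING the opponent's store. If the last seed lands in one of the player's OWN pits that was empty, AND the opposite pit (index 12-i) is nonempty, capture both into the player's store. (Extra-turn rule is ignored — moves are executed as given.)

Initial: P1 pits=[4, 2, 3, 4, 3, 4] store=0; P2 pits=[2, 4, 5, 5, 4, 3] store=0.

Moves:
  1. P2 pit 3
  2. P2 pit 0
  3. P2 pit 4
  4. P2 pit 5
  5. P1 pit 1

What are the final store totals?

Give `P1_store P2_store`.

Answer: 1 3

Derivation:
Move 1: P2 pit3 -> P1=[5,3,3,4,3,4](0) P2=[2,4,5,0,5,4](1)
Move 2: P2 pit0 -> P1=[5,3,3,4,3,4](0) P2=[0,5,6,0,5,4](1)
Move 3: P2 pit4 -> P1=[6,4,4,4,3,4](0) P2=[0,5,6,0,0,5](2)
Move 4: P2 pit5 -> P1=[7,5,5,5,3,4](0) P2=[0,5,6,0,0,0](3)
Move 5: P1 pit1 -> P1=[7,0,6,6,4,5](1) P2=[0,5,6,0,0,0](3)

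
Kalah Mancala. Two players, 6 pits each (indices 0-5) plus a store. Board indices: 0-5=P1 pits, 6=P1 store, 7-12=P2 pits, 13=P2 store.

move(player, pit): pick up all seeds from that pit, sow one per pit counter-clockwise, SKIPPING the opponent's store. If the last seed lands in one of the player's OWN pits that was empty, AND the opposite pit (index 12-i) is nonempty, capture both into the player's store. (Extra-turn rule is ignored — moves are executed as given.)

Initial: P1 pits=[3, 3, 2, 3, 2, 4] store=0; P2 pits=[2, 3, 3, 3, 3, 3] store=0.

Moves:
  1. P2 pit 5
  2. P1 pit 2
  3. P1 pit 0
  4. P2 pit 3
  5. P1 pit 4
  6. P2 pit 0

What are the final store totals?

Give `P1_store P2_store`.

Move 1: P2 pit5 -> P1=[4,4,2,3,2,4](0) P2=[2,3,3,3,3,0](1)
Move 2: P1 pit2 -> P1=[4,4,0,4,3,4](0) P2=[2,3,3,3,3,0](1)
Move 3: P1 pit0 -> P1=[0,5,1,5,4,4](0) P2=[2,3,3,3,3,0](1)
Move 4: P2 pit3 -> P1=[0,5,1,5,4,4](0) P2=[2,3,3,0,4,1](2)
Move 5: P1 pit4 -> P1=[0,5,1,5,0,5](1) P2=[3,4,3,0,4,1](2)
Move 6: P2 pit0 -> P1=[0,5,0,5,0,5](1) P2=[0,5,4,0,4,1](4)

Answer: 1 4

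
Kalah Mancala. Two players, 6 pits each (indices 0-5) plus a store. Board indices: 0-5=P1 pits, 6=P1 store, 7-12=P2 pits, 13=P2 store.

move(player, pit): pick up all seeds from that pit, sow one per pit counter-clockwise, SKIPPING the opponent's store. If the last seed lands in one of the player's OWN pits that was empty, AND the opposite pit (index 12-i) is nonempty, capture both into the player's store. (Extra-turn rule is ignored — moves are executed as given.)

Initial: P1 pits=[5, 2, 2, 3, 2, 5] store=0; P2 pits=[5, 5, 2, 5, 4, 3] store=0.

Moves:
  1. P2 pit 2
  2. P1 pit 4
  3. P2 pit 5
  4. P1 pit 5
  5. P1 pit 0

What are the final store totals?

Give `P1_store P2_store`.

Move 1: P2 pit2 -> P1=[5,2,2,3,2,5](0) P2=[5,5,0,6,5,3](0)
Move 2: P1 pit4 -> P1=[5,2,2,3,0,6](1) P2=[5,5,0,6,5,3](0)
Move 3: P2 pit5 -> P1=[6,3,2,3,0,6](1) P2=[5,5,0,6,5,0](1)
Move 4: P1 pit5 -> P1=[6,3,2,3,0,0](2) P2=[6,6,1,7,6,0](1)
Move 5: P1 pit0 -> P1=[0,4,3,4,1,1](3) P2=[6,6,1,7,6,0](1)

Answer: 3 1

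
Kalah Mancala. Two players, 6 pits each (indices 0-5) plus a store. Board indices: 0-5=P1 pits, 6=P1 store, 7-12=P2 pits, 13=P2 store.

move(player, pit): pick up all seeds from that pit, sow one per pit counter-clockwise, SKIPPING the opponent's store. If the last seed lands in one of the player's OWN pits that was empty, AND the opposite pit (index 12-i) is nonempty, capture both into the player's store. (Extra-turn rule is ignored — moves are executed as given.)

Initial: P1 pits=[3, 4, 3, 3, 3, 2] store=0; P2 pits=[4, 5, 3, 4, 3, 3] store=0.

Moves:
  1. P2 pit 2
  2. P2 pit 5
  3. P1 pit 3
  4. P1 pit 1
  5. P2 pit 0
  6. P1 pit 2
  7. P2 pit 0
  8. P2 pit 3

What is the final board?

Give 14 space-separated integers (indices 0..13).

Answer: 5 1 1 2 6 5 3 0 7 1 0 6 1 2

Derivation:
Move 1: P2 pit2 -> P1=[3,4,3,3,3,2](0) P2=[4,5,0,5,4,4](0)
Move 2: P2 pit5 -> P1=[4,5,4,3,3,2](0) P2=[4,5,0,5,4,0](1)
Move 3: P1 pit3 -> P1=[4,5,4,0,4,3](1) P2=[4,5,0,5,4,0](1)
Move 4: P1 pit1 -> P1=[4,0,5,1,5,4](2) P2=[4,5,0,5,4,0](1)
Move 5: P2 pit0 -> P1=[4,0,5,1,5,4](2) P2=[0,6,1,6,5,0](1)
Move 6: P1 pit2 -> P1=[4,0,0,2,6,5](3) P2=[1,6,1,6,5,0](1)
Move 7: P2 pit0 -> P1=[4,0,0,2,6,5](3) P2=[0,7,1,6,5,0](1)
Move 8: P2 pit3 -> P1=[5,1,1,2,6,5](3) P2=[0,7,1,0,6,1](2)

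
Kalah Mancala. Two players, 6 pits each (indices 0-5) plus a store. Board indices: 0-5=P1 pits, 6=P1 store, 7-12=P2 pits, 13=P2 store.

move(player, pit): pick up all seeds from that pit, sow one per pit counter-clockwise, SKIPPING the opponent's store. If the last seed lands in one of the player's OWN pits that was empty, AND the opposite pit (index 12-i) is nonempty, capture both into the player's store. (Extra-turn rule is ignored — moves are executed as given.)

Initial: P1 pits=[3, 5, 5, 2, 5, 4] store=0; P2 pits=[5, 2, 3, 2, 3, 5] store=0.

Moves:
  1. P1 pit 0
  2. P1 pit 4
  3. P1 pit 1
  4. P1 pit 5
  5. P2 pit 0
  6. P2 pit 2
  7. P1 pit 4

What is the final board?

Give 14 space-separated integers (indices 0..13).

Move 1: P1 pit0 -> P1=[0,6,6,3,5,4](0) P2=[5,2,3,2,3,5](0)
Move 2: P1 pit4 -> P1=[0,6,6,3,0,5](1) P2=[6,3,4,2,3,5](0)
Move 3: P1 pit1 -> P1=[0,0,7,4,1,6](2) P2=[7,3,4,2,3,5](0)
Move 4: P1 pit5 -> P1=[0,0,7,4,1,0](3) P2=[8,4,5,3,4,5](0)
Move 5: P2 pit0 -> P1=[1,1,7,4,1,0](3) P2=[0,5,6,4,5,6](1)
Move 6: P2 pit2 -> P1=[2,2,7,4,1,0](3) P2=[0,5,0,5,6,7](2)
Move 7: P1 pit4 -> P1=[2,2,7,4,0,1](3) P2=[0,5,0,5,6,7](2)

Answer: 2 2 7 4 0 1 3 0 5 0 5 6 7 2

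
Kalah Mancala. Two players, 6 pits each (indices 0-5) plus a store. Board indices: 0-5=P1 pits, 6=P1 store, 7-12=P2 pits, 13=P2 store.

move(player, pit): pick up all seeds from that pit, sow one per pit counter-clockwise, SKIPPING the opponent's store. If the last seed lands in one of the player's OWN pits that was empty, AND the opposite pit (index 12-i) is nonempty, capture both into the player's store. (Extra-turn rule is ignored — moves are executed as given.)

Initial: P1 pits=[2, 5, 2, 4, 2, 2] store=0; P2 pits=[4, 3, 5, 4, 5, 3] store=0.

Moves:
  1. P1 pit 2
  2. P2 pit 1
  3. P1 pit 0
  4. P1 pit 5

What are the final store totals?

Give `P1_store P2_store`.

Move 1: P1 pit2 -> P1=[2,5,0,5,3,2](0) P2=[4,3,5,4,5,3](0)
Move 2: P2 pit1 -> P1=[2,5,0,5,3,2](0) P2=[4,0,6,5,6,3](0)
Move 3: P1 pit0 -> P1=[0,6,0,5,3,2](6) P2=[4,0,6,0,6,3](0)
Move 4: P1 pit5 -> P1=[0,6,0,5,3,0](7) P2=[5,0,6,0,6,3](0)

Answer: 7 0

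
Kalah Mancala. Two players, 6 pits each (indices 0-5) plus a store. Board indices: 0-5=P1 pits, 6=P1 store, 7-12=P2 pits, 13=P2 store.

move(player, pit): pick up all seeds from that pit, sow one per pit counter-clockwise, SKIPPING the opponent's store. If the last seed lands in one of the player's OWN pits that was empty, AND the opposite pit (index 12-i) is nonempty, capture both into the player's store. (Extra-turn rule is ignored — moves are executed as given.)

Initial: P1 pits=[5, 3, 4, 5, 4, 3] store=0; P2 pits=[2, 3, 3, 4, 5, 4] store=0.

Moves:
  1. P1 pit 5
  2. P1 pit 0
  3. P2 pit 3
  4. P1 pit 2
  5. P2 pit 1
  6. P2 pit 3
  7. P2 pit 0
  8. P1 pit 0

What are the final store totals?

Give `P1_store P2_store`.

Move 1: P1 pit5 -> P1=[5,3,4,5,4,0](1) P2=[3,4,3,4,5,4](0)
Move 2: P1 pit0 -> P1=[0,4,5,6,5,0](5) P2=[0,4,3,4,5,4](0)
Move 3: P2 pit3 -> P1=[1,4,5,6,5,0](5) P2=[0,4,3,0,6,5](1)
Move 4: P1 pit2 -> P1=[1,4,0,7,6,1](6) P2=[1,4,3,0,6,5](1)
Move 5: P2 pit1 -> P1=[1,4,0,7,6,1](6) P2=[1,0,4,1,7,6](1)
Move 6: P2 pit3 -> P1=[1,4,0,7,6,1](6) P2=[1,0,4,0,8,6](1)
Move 7: P2 pit0 -> P1=[1,4,0,7,0,1](6) P2=[0,0,4,0,8,6](8)
Move 8: P1 pit0 -> P1=[0,5,0,7,0,1](6) P2=[0,0,4,0,8,6](8)

Answer: 6 8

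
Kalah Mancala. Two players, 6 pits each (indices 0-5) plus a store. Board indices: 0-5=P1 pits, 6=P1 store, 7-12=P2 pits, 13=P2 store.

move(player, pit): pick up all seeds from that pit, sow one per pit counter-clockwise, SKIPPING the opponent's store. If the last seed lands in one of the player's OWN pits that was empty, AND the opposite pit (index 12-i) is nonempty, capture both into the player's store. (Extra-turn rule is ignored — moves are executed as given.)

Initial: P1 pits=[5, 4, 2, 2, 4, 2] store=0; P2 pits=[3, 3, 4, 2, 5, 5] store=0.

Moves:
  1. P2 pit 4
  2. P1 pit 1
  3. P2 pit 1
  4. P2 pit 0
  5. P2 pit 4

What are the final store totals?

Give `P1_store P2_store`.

Answer: 1 1

Derivation:
Move 1: P2 pit4 -> P1=[6,5,3,2,4,2](0) P2=[3,3,4,2,0,6](1)
Move 2: P1 pit1 -> P1=[6,0,4,3,5,3](1) P2=[3,3,4,2,0,6](1)
Move 3: P2 pit1 -> P1=[6,0,4,3,5,3](1) P2=[3,0,5,3,1,6](1)
Move 4: P2 pit0 -> P1=[6,0,4,3,5,3](1) P2=[0,1,6,4,1,6](1)
Move 5: P2 pit4 -> P1=[6,0,4,3,5,3](1) P2=[0,1,6,4,0,7](1)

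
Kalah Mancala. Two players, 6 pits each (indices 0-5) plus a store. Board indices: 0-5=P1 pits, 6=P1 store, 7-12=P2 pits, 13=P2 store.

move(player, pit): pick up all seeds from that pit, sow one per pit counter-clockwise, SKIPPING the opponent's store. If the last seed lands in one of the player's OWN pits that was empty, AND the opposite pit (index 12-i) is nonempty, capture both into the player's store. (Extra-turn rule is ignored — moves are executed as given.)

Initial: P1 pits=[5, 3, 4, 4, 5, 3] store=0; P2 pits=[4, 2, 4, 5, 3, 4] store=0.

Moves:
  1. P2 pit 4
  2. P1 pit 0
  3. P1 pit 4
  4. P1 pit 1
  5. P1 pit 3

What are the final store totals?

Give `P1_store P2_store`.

Move 1: P2 pit4 -> P1=[6,3,4,4,5,3](0) P2=[4,2,4,5,0,5](1)
Move 2: P1 pit0 -> P1=[0,4,5,5,6,4](1) P2=[4,2,4,5,0,5](1)
Move 3: P1 pit4 -> P1=[0,4,5,5,0,5](2) P2=[5,3,5,6,0,5](1)
Move 4: P1 pit1 -> P1=[0,0,6,6,1,6](2) P2=[5,3,5,6,0,5](1)
Move 5: P1 pit3 -> P1=[0,0,6,0,2,7](3) P2=[6,4,6,6,0,5](1)

Answer: 3 1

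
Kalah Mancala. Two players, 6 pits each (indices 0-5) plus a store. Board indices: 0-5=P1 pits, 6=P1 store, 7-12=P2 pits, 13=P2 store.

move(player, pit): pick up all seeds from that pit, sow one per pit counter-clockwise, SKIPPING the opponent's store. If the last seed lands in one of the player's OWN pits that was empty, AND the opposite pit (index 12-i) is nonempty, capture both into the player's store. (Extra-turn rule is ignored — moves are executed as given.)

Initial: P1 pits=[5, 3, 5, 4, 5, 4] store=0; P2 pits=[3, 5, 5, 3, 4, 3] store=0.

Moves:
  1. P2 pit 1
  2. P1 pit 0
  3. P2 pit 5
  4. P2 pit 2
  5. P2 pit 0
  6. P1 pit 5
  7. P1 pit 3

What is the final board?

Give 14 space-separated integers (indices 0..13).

Answer: 2 6 7 0 7 1 2 2 3 2 7 6 1 3

Derivation:
Move 1: P2 pit1 -> P1=[5,3,5,4,5,4](0) P2=[3,0,6,4,5,4](1)
Move 2: P1 pit0 -> P1=[0,4,6,5,6,5](0) P2=[3,0,6,4,5,4](1)
Move 3: P2 pit5 -> P1=[1,5,7,5,6,5](0) P2=[3,0,6,4,5,0](2)
Move 4: P2 pit2 -> P1=[2,6,7,5,6,5](0) P2=[3,0,0,5,6,1](3)
Move 5: P2 pit0 -> P1=[2,6,7,5,6,5](0) P2=[0,1,1,6,6,1](3)
Move 6: P1 pit5 -> P1=[2,6,7,5,6,0](1) P2=[1,2,2,7,6,1](3)
Move 7: P1 pit3 -> P1=[2,6,7,0,7,1](2) P2=[2,3,2,7,6,1](3)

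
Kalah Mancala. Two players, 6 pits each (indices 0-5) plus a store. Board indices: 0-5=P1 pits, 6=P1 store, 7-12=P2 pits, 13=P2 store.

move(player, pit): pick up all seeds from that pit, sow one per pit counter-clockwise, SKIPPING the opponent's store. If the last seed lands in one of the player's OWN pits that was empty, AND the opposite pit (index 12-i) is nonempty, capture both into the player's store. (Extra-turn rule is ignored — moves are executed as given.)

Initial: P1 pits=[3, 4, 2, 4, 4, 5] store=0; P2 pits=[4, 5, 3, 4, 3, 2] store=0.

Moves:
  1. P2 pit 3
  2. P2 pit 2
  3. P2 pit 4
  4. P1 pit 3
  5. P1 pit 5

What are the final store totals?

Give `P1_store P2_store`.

Move 1: P2 pit3 -> P1=[4,4,2,4,4,5](0) P2=[4,5,3,0,4,3](1)
Move 2: P2 pit2 -> P1=[4,4,2,4,4,5](0) P2=[4,5,0,1,5,4](1)
Move 3: P2 pit4 -> P1=[5,5,3,4,4,5](0) P2=[4,5,0,1,0,5](2)
Move 4: P1 pit3 -> P1=[5,5,3,0,5,6](1) P2=[5,5,0,1,0,5](2)
Move 5: P1 pit5 -> P1=[5,5,3,0,5,0](2) P2=[6,6,1,2,1,5](2)

Answer: 2 2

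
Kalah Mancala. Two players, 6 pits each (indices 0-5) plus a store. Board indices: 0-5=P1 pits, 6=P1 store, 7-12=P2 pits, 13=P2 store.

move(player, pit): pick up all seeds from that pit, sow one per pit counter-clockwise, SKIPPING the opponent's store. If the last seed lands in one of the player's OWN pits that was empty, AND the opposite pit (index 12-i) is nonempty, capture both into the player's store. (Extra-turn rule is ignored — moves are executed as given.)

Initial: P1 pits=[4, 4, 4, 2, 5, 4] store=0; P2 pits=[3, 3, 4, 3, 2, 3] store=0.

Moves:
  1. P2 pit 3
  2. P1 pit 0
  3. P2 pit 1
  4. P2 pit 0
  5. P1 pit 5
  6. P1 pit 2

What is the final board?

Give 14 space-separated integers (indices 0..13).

Move 1: P2 pit3 -> P1=[4,4,4,2,5,4](0) P2=[3,3,4,0,3,4](1)
Move 2: P1 pit0 -> P1=[0,5,5,3,6,4](0) P2=[3,3,4,0,3,4](1)
Move 3: P2 pit1 -> P1=[0,5,5,3,6,4](0) P2=[3,0,5,1,4,4](1)
Move 4: P2 pit0 -> P1=[0,5,5,3,6,4](0) P2=[0,1,6,2,4,4](1)
Move 5: P1 pit5 -> P1=[0,5,5,3,6,0](1) P2=[1,2,7,2,4,4](1)
Move 6: P1 pit2 -> P1=[0,5,0,4,7,1](2) P2=[2,2,7,2,4,4](1)

Answer: 0 5 0 4 7 1 2 2 2 7 2 4 4 1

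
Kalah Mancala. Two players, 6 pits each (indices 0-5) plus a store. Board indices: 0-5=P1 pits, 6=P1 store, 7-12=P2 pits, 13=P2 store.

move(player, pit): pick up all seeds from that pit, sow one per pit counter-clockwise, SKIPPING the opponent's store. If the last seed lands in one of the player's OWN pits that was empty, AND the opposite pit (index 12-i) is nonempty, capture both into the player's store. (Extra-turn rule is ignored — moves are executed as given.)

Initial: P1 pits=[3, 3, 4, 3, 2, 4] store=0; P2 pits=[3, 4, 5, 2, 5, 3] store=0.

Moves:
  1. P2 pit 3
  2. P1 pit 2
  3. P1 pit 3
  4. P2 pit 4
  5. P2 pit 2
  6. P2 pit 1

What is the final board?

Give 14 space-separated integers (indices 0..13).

Answer: 5 4 1 1 4 6 2 4 0 1 2 2 7 2

Derivation:
Move 1: P2 pit3 -> P1=[3,3,4,3,2,4](0) P2=[3,4,5,0,6,4](0)
Move 2: P1 pit2 -> P1=[3,3,0,4,3,5](1) P2=[3,4,5,0,6,4](0)
Move 3: P1 pit3 -> P1=[3,3,0,0,4,6](2) P2=[4,4,5,0,6,4](0)
Move 4: P2 pit4 -> P1=[4,4,1,1,4,6](2) P2=[4,4,5,0,0,5](1)
Move 5: P2 pit2 -> P1=[5,4,1,1,4,6](2) P2=[4,4,0,1,1,6](2)
Move 6: P2 pit1 -> P1=[5,4,1,1,4,6](2) P2=[4,0,1,2,2,7](2)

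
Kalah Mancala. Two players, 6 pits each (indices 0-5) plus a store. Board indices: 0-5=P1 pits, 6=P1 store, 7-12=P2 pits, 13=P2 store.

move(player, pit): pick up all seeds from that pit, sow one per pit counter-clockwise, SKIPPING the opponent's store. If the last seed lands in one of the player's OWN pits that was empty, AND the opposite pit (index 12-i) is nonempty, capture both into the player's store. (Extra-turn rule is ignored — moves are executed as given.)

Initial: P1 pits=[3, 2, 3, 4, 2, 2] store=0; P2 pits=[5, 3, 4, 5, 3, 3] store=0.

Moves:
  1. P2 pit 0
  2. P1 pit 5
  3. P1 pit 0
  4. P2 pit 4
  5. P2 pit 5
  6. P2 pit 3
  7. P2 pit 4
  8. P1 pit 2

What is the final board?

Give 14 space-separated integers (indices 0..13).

Answer: 3 6 0 7 3 1 2 2 5 5 0 0 2 3

Derivation:
Move 1: P2 pit0 -> P1=[3,2,3,4,2,2](0) P2=[0,4,5,6,4,4](0)
Move 2: P1 pit5 -> P1=[3,2,3,4,2,0](1) P2=[1,4,5,6,4,4](0)
Move 3: P1 pit0 -> P1=[0,3,4,5,2,0](1) P2=[1,4,5,6,4,4](0)
Move 4: P2 pit4 -> P1=[1,4,4,5,2,0](1) P2=[1,4,5,6,0,5](1)
Move 5: P2 pit5 -> P1=[2,5,5,6,2,0](1) P2=[1,4,5,6,0,0](2)
Move 6: P2 pit3 -> P1=[3,6,6,6,2,0](1) P2=[1,4,5,0,1,1](3)
Move 7: P2 pit4 -> P1=[3,6,6,6,2,0](1) P2=[1,4,5,0,0,2](3)
Move 8: P1 pit2 -> P1=[3,6,0,7,3,1](2) P2=[2,5,5,0,0,2](3)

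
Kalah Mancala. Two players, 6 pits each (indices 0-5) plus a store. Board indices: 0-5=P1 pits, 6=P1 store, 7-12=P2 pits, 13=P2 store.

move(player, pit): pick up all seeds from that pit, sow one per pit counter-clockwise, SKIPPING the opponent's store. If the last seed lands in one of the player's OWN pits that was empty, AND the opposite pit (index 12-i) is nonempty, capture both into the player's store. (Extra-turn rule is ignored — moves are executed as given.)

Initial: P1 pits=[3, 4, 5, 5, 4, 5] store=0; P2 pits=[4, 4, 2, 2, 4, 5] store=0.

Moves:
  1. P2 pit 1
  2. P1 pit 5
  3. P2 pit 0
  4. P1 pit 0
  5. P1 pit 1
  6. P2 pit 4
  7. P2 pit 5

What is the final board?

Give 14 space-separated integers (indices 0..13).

Answer: 2 2 9 9 6 0 2 0 2 5 5 0 0 5

Derivation:
Move 1: P2 pit1 -> P1=[3,4,5,5,4,5](0) P2=[4,0,3,3,5,6](0)
Move 2: P1 pit5 -> P1=[3,4,5,5,4,0](1) P2=[5,1,4,4,5,6](0)
Move 3: P2 pit0 -> P1=[3,4,5,5,4,0](1) P2=[0,2,5,5,6,7](0)
Move 4: P1 pit0 -> P1=[0,5,6,6,4,0](1) P2=[0,2,5,5,6,7](0)
Move 5: P1 pit1 -> P1=[0,0,7,7,5,1](2) P2=[0,2,5,5,6,7](0)
Move 6: P2 pit4 -> P1=[1,1,8,8,5,1](2) P2=[0,2,5,5,0,8](1)
Move 7: P2 pit5 -> P1=[2,2,9,9,6,0](2) P2=[0,2,5,5,0,0](5)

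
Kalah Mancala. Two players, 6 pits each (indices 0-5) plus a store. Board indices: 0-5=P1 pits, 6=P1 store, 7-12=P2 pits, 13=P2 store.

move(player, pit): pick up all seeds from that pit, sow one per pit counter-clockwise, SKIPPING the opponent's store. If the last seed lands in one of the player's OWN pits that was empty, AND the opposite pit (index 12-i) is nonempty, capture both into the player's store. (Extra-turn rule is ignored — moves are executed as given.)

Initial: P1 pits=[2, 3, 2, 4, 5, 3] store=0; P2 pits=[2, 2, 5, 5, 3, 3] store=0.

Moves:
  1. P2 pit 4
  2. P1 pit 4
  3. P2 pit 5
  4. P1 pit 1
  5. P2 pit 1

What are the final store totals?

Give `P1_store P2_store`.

Answer: 1 2

Derivation:
Move 1: P2 pit4 -> P1=[3,3,2,4,5,3](0) P2=[2,2,5,5,0,4](1)
Move 2: P1 pit4 -> P1=[3,3,2,4,0,4](1) P2=[3,3,6,5,0,4](1)
Move 3: P2 pit5 -> P1=[4,4,3,4,0,4](1) P2=[3,3,6,5,0,0](2)
Move 4: P1 pit1 -> P1=[4,0,4,5,1,5](1) P2=[3,3,6,5,0,0](2)
Move 5: P2 pit1 -> P1=[4,0,4,5,1,5](1) P2=[3,0,7,6,1,0](2)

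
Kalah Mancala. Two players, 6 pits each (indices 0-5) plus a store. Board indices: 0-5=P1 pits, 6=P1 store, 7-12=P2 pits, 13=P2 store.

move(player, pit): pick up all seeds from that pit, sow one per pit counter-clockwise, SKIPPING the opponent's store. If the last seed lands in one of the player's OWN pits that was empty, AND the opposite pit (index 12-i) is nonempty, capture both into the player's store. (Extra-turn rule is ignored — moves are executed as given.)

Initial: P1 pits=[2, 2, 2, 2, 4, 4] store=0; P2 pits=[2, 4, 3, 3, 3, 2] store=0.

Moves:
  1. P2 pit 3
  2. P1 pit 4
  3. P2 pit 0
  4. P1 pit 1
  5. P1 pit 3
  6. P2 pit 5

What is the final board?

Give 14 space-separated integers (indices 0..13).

Move 1: P2 pit3 -> P1=[2,2,2,2,4,4](0) P2=[2,4,3,0,4,3](1)
Move 2: P1 pit4 -> P1=[2,2,2,2,0,5](1) P2=[3,5,3,0,4,3](1)
Move 3: P2 pit0 -> P1=[2,2,0,2,0,5](1) P2=[0,6,4,0,4,3](4)
Move 4: P1 pit1 -> P1=[2,0,1,3,0,5](1) P2=[0,6,4,0,4,3](4)
Move 5: P1 pit3 -> P1=[2,0,1,0,1,6](2) P2=[0,6,4,0,4,3](4)
Move 6: P2 pit5 -> P1=[3,1,1,0,1,6](2) P2=[0,6,4,0,4,0](5)

Answer: 3 1 1 0 1 6 2 0 6 4 0 4 0 5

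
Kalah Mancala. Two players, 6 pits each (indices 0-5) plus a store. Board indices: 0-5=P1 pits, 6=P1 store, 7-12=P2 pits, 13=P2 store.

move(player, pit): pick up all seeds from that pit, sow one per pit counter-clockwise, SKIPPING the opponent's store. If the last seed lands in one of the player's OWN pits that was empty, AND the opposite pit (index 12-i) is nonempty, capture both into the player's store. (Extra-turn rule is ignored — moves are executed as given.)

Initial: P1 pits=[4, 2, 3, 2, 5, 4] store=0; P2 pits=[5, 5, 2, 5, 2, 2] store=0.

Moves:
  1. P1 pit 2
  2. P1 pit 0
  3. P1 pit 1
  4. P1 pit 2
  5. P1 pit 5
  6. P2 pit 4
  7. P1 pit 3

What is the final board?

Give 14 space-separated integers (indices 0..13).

Answer: 0 0 0 0 10 1 2 7 7 4 6 0 3 1

Derivation:
Move 1: P1 pit2 -> P1=[4,2,0,3,6,5](0) P2=[5,5,2,5,2,2](0)
Move 2: P1 pit0 -> P1=[0,3,1,4,7,5](0) P2=[5,5,2,5,2,2](0)
Move 3: P1 pit1 -> P1=[0,0,2,5,8,5](0) P2=[5,5,2,5,2,2](0)
Move 4: P1 pit2 -> P1=[0,0,0,6,9,5](0) P2=[5,5,2,5,2,2](0)
Move 5: P1 pit5 -> P1=[0,0,0,6,9,0](1) P2=[6,6,3,6,2,2](0)
Move 6: P2 pit4 -> P1=[0,0,0,6,9,0](1) P2=[6,6,3,6,0,3](1)
Move 7: P1 pit3 -> P1=[0,0,0,0,10,1](2) P2=[7,7,4,6,0,3](1)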